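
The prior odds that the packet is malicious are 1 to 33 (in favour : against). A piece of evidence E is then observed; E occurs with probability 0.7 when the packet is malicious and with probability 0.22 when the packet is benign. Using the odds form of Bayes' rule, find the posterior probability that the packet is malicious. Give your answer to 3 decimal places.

Posterior probability ≈ 0.088

Prior odds = 1/33 = 0.030303.
Likelihood ratio for E = 0.7/0.22 = 3.1818.
Posterior odds = prior odds × LR = 0.096419.
Posterior probability = odds/(1+odds) = 0.096419/1.0964 = 0.088.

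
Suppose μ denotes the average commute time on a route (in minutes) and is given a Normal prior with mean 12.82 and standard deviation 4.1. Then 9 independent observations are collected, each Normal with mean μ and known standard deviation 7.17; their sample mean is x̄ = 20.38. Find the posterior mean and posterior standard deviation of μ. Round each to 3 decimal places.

Posterior mean ≈ 18.463; posterior SD ≈ 2.065

Prior precision 1/τ₀² = 1/4.1² = 0.0594884; data precision n/σ² = 9/7.17² = 0.175067.
Posterior precision = 0.0594884 + 0.175067 = 0.234555, giving posterior SD = 1/√0.234555 = 2.065.
Posterior mean = (0.0594884·12.82 + 0.175067·20.38) / 0.234555 = 18.463.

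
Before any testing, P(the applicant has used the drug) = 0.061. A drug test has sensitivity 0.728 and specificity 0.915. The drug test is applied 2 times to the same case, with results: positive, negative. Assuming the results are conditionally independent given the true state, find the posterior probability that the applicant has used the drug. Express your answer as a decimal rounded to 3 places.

Posterior P(H) ≈ 0.142

With H the event that the applicant has used the drug, the joint likelihood of the observed sequence is P(data|H) = 0.728·0.272 = 0.19802 and P(data|¬H) = 0.085·0.915 = 0.077775.
Bayes: P(H|data) = 0.061·0.19802 / (0.061·0.19802 + 0.939·0.077775) = 0.012079/0.085110 = 0.1419.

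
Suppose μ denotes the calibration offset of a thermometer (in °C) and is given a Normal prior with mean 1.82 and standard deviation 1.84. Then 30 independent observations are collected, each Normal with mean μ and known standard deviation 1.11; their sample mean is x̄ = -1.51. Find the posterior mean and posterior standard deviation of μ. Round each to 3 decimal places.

With known σ, the Normal prior is conjugate. Weight on the data is w = (n/σ²)/(n/σ² + 1/τ₀²) = 24.3487/(24.3487+0.295369) = 0.98801.
Posterior mean = w·x̄ + (1−w)·μ₀ = 0.98801·-1.51 + 0.011985·1.82 = -1.470. Posterior variance = 1/(24.3487+0.295369) = 0.0405778, so SD = 0.201.

Posterior mean ≈ -1.470; posterior SD ≈ 0.201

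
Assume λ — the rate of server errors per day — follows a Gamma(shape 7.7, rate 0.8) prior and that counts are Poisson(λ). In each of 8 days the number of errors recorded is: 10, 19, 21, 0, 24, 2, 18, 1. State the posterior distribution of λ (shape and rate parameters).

Posterior: Gamma(shape=102.7, rate=8.8)

Total count ∑xᵢ = 95 over n = 8 days.
Gamma is conjugate to the Poisson likelihood: posterior is Gamma(shape = 7.7+95 = 102.7, rate = 0.8+8 = 8.8).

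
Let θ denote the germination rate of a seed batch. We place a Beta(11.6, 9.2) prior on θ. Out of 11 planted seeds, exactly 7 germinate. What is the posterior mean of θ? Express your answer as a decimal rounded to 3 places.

Posterior mean ≈ 0.585

Observing 7 successes and 4 failures updates Beta(11.6, 9.2) by adding the success and failure counts to the two shape parameters: α = 11.6+7 = 18.6, β = 9.2+4 = 13.2.
Posterior mean = α/(α+β) = 18.6/31.8 = 0.585.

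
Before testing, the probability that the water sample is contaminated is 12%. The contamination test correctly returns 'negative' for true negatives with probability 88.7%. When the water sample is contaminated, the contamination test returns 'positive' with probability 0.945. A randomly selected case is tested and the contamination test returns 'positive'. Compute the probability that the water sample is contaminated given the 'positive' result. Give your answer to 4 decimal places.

Write H for 'the water sample is contaminated'. Prior odds H:¬H = 0.12/0.88 = 0.13636. For the 'positive' outcome, the likelihood ratio is 0.945/0.113 = 8.3628.
Posterior odds = 0.13636 × 8.3628 = 1.1404, so P(H|E) = 1.1404/(1+1.1404) = 0.5328.

P(H | E) ≈ 0.5328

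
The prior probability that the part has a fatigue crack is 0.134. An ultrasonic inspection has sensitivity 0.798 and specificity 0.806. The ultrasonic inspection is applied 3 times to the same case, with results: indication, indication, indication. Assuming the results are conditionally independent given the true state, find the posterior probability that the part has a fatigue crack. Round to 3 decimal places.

Posterior P(H) ≈ 0.915

Let H be the event that the part has a fatigue crack; start with P(H) = 0.134. P('indication'|H) = 0.798, P('indication'|¬H) = 0.194.
Update on result 1 ('indication'): P(H) ← 0.798·0.1340 / (0.798·0.1340 + 0.194·0.8660) = 0.10693/0.27494 = 0.3889.
Update on result 2 ('indication'): P(H) ← 0.798·0.3889 / (0.798·0.3889 + 0.194·0.6111) = 0.31037/0.42892 = 0.7236.
Update on result 3 ('indication'): P(H) ← 0.798·0.7236 / (0.798·0.7236 + 0.194·0.2764) = 0.57744/0.63106 = 0.9150.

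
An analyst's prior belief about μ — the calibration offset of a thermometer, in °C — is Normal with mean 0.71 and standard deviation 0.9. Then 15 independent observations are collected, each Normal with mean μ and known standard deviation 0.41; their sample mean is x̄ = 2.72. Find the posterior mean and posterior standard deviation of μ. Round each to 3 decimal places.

With known σ, the Normal prior is conjugate. Weight on the data is w = (n/σ²)/(n/σ² + 1/τ₀²) = 89.2326/(89.2326+1.23457) = 0.98635.
Posterior mean = w·x̄ + (1−w)·μ₀ = 0.98635·2.72 + 0.013647·0.71 = 2.693. Posterior variance = 1/(89.2326+1.23457) = 0.0110537, so SD = 0.105.

Posterior mean ≈ 2.693; posterior SD ≈ 0.105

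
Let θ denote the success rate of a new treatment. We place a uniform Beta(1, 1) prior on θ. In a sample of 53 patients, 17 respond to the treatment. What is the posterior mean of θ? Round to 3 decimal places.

Posterior mean ≈ 0.327

Observing 17 successes and 36 failures updates Beta(1, 1) by adding the success and failure counts to the two shape parameters: α = 1+17 = 18, β = 1+36 = 37.
Posterior mean = α/(α+β) = 18/55 = 0.327.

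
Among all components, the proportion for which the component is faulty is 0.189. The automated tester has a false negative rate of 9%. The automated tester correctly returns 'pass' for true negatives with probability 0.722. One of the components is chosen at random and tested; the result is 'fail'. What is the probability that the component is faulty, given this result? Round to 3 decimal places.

Write H for 'the component is faulty'. Prior odds H:¬H = 0.189/0.811 = 0.23305. For the 'fail' outcome, the likelihood ratio is 0.91/0.278 = 3.2734.
Posterior odds = 0.23305 × 3.2734 = 0.76285, so P(H|E) = 0.76285/(1+0.76285) = 0.433.

P(H | E) ≈ 0.433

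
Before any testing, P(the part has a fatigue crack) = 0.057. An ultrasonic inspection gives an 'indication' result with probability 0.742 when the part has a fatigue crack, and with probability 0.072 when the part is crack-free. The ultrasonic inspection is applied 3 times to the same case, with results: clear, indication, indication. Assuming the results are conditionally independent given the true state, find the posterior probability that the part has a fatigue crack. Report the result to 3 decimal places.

Posterior P(H) ≈ 0.641

Let H be the event that the part has a fatigue crack; start with P(H) = 0.057. P('indication'|H) = 0.742, P('indication'|¬H) = 0.072.
Update on result 1 ('clear'): P(H) ← 0.258·0.0570 / (0.258·0.0570 + 0.928·0.9430) = 0.014706/0.88981 = 0.0165.
Update on result 2 ('indication'): P(H) ← 0.742·0.0165 / (0.742·0.0165 + 0.072·0.9835) = 0.012263/0.083073 = 0.1476.
Update on result 3 ('indication'): P(H) ← 0.742·0.1476 / (0.742·0.1476 + 0.072·0.8524) = 0.10953/0.17090 = 0.6409.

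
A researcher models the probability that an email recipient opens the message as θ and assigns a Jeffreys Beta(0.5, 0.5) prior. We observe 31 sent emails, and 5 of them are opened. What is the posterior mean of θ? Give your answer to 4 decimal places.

Posterior mean ≈ 0.1719

Observing 5 successes and 26 failures updates Beta(0.5, 0.5) by adding the success and failure counts to the two shape parameters: α = 0.5+5 = 5.5, β = 0.5+26 = 26.5.
E[θ | data] = 5.5/(5.5+26.5) = 0.1719.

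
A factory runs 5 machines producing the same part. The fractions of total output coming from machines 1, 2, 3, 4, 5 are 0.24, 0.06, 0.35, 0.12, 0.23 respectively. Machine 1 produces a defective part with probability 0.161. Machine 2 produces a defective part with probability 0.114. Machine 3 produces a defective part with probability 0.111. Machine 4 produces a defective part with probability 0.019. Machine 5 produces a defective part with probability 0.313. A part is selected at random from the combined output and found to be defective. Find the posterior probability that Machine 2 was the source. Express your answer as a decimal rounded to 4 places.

Posterior probability ≈ 0.0431

P(defective|M1) = 0.161; P(defective|M2) = 0.114; P(defective|M3) = 0.111; P(defective|M4) = 0.019; P(defective|M5) = 0.313.
Prior × likelihood for each source: 0.24·0.161=0.03864, 0.06·0.114=0.006840, 0.35·0.111=0.03885, 0.12·0.019=0.002280, 0.23·0.313=0.07199. Summing gives P(defective) = 0.15860.
P(Machine 2 | defective) = 0.006840 / 0.15860 = 0.0431.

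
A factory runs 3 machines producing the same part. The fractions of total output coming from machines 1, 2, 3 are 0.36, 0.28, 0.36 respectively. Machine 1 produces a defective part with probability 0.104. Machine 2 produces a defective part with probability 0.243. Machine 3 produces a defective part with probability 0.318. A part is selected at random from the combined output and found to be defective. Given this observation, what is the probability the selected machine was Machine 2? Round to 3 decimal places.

Tabulate prior·likelihood by source: [1] prior 0.36, lik 0.104, product 0.03744; [2] prior 0.28, lik 0.243, product 0.06804; [3] prior 0.36, lik 0.318, product 0.1145.
Normalizing constant = 0.21996; the posterior for Machine 2 is its product over the sum, 0.06804/0.21996 = 0.309.

Posterior probability ≈ 0.309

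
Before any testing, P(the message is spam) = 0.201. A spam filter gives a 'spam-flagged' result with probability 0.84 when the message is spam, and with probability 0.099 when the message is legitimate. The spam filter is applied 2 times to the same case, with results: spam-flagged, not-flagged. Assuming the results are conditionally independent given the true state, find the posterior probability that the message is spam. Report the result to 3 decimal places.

Posterior P(H) ≈ 0.275

With H the event that the message is spam, the joint likelihood of the observed sequence is P(data|H) = 0.84·0.16 = 0.13440 and P(data|¬H) = 0.099·0.901 = 0.089199.
Bayes: P(H|data) = 0.201·0.13440 / (0.201·0.13440 + 0.799·0.089199) = 0.027014/0.098284 = 0.2749.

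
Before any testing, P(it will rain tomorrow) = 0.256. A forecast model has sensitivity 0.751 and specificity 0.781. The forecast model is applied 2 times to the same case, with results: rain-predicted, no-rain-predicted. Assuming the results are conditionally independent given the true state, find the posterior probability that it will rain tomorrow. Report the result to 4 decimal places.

Let H be the event that it will rain tomorrow; start with P(H) = 0.256. P('rain-predicted'|H) = 0.751, P('rain-predicted'|¬H) = 0.219.
Update on result 1 ('rain-predicted'): P(H) ← 0.751·0.2560 / (0.751·0.2560 + 0.219·0.7440) = 0.19226/0.35519 = 0.5413.
Update on result 2 ('no-rain-predicted'): P(H) ← 0.249·0.5413 / (0.249·0.5413 + 0.781·0.4587) = 0.13478/0.49304 = 0.2734.

Posterior P(H) ≈ 0.2734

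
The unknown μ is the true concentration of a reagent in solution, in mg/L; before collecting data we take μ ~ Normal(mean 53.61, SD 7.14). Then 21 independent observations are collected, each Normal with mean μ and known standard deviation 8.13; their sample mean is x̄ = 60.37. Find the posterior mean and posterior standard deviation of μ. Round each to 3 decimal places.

Posterior mean ≈ 59.977; posterior SD ≈ 1.722

Prior precision 1/τ₀² = 1/7.14² = 0.0196157; data precision n/σ² = 21/8.13² = 0.317715.
Posterior precision = 0.0196157 + 0.317715 = 0.337331, giving posterior SD = 1/√0.337331 = 1.722.
Posterior mean = (0.0196157·53.61 + 0.317715·60.37) / 0.337331 = 59.977.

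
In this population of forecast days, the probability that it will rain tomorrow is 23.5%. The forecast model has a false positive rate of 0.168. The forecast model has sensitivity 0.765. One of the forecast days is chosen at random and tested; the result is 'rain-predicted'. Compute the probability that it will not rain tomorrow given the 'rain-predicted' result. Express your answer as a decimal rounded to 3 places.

Write H for 'it will rain tomorrow'. Prior odds H:¬H = 0.235/0.765 = 0.30719. For the 'rain-predicted' outcome, the likelihood ratio is 0.765/0.168 = 4.5536.
Posterior odds = 0.30719 × 4.5536 = 1.3988, so P(H|E) = 1.3988/(1+1.3988) = 0.583. Then P(¬H|E) = 1 − 0.583 = 0.417.

P(¬H | E) ≈ 0.417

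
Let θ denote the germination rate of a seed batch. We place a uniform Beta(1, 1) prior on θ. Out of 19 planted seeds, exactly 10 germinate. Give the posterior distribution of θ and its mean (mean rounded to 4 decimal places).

Posterior: Beta(11, 10); mean ≈ 0.5238

The binomial likelihood is conjugate to the Beta prior: with 10 successes and 9 failures, the posterior is Beta(1+10, 1+9) = Beta(11, 10).
Posterior mean = α/(α+β) = 11/21 = 0.5238.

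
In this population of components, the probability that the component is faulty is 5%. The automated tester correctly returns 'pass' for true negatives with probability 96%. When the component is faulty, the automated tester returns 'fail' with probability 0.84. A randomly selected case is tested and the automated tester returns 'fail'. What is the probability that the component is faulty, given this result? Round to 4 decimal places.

P(H | E) ≈ 0.5250

Let H be the event that the component is faulty. P(H) = 0.05, so P(¬H) = 0.95. With E the 'fail' result, P(E|H) = 0.84 and P(E|¬H) = 0.04.
P(E) = 0.84·0.05 + 0.04·0.95 = 0.042000 + 0.038000 = 0.080000.
By Bayes' theorem, P(H|E) = 0.042000 / 0.080000 = 0.5250.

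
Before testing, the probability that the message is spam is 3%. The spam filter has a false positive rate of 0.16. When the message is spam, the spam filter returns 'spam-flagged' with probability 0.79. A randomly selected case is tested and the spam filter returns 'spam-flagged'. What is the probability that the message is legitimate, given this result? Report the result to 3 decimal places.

P(¬H | E) ≈ 0.868

Write H for 'the message is spam'. Prior odds H:¬H = 0.03/0.97 = 0.030928. For the 'spam-flagged' outcome, the likelihood ratio is 0.79/0.16 = 4.9375.
Posterior odds = 0.030928 × 4.9375 = 0.15271, so P(H|E) = 0.15271/(1+0.15271) = 0.132. Then P(¬H|E) = 1 − 0.132 = 0.868.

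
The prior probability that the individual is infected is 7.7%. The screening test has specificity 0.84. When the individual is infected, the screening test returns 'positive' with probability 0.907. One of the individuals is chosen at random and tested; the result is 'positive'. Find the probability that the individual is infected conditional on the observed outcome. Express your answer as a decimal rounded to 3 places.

Let H be the event that the individual is infected. P(H) = 0.077, so P(¬H) = 0.923. With E the 'positive' result, P(E|H) = 0.907 and P(E|¬H) = 0.16.
P(E) = 0.907·0.077 + 0.16·0.923 = 0.069839 + 0.14768 = 0.21752.
By Bayes' theorem, P(H|E) = 0.069839 / 0.21752 = 0.321.

P(H | E) ≈ 0.321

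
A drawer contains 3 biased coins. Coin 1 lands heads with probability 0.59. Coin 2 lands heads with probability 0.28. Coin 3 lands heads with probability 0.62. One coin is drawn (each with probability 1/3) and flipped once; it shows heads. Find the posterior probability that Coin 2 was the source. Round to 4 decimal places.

Posterior probability ≈ 0.1879

Tabulate prior·likelihood by source: [1] prior 0.333333, lik 0.59, product 0.1967; [2] prior 0.333333, lik 0.28, product 0.09333; [3] prior 0.333333, lik 0.62, product 0.2067.
Normalizing constant = 0.49667; the posterior for Coin 2 is its product over the sum, 0.09333/0.49667 = 0.1879.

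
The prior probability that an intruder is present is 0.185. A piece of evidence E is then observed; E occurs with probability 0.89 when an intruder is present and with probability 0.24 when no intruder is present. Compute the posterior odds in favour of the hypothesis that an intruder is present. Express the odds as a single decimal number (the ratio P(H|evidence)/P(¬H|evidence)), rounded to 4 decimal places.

Posterior odds ≈ 0.8418

Prior odds = 0.185/(1−0.185) = 0.22699.
Likelihood ratio for E = 0.89/0.24 = 3.7083.
Posterior odds = prior odds × LR = 0.84177.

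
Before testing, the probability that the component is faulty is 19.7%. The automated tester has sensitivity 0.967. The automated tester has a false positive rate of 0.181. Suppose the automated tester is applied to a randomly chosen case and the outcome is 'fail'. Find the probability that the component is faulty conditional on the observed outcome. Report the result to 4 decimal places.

Let H be the event that the component is faulty. P(H) = 0.197, so P(¬H) = 0.803. With E the 'fail' result, P(E|H) = 0.967 and P(E|¬H) = 0.181.
P(E) = 0.967·0.197 + 0.181·0.803 = 0.19050 + 0.14534 = 0.33584.
By Bayes' theorem, P(H|E) = 0.19050 / 0.33584 = 0.5672.

P(H | E) ≈ 0.5672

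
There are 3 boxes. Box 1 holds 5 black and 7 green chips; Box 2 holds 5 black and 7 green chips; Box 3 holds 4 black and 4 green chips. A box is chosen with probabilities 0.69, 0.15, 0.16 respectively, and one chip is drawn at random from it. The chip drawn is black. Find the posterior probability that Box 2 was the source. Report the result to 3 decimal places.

Posterior probability ≈ 0.145

P(black|Box 1) = 0.4167; P(black|Box 2) = 0.4167; P(black|Box 3) = 0.5.
Prior × likelihood for each source: 0.69·0.4167=0.2875, 0.15·0.4167=0.06250, 0.16·0.5=0.08000. Summing gives P(black) = 0.43000.
P(Box 2 | black) = 0.06250 / 0.43000 = 0.145.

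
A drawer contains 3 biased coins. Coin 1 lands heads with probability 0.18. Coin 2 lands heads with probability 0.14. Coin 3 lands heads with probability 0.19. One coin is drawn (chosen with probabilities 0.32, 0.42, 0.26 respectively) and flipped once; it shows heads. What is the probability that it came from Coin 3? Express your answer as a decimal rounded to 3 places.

P(heads|C1) = 0.18; P(heads|C2) = 0.14; P(heads|C3) = 0.19.
Prior × likelihood for each source: 0.32·0.18=0.05760, 0.42·0.14=0.05880, 0.26·0.19=0.04940. Summing gives P(heads) = 0.16580.
P(Coin 3 | heads) = 0.04940 / 0.16580 = 0.298.

Posterior probability ≈ 0.298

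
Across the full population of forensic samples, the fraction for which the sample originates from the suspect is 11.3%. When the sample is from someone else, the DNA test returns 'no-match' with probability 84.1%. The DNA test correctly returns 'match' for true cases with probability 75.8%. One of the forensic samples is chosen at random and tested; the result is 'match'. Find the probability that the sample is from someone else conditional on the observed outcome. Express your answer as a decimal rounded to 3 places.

P(¬H | E) ≈ 0.622

Let H be the event that the sample originates from the suspect. P(H) = 0.113, so P(¬H) = 0.887. With E the 'match' result, P(E|H) = 0.758 and P(E|¬H) = 0.159.
P(E) = 0.758·0.113 + 0.159·0.887 = 0.085654 + 0.14103 = 0.22669.
By Bayes' theorem, P(H|E) = 0.085654 / 0.22669 = 0.378. Hence P(¬H|E) = 1 − 0.378 = 0.622.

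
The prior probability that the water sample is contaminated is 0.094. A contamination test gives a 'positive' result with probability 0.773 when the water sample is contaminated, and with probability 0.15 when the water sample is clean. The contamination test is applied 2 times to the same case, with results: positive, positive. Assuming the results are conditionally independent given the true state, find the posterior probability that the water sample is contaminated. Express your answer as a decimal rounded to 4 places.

With H the event that the water sample is contaminated, the joint likelihood of the observed sequence is P(data|H) = 0.773·0.773 = 0.59753 and P(data|¬H) = 0.15·0.15 = 0.022500.
Bayes: P(H|data) = 0.094·0.59753 / (0.094·0.59753 + 0.906·0.022500) = 0.056168/0.076553 = 0.7337.

Posterior P(H) ≈ 0.7337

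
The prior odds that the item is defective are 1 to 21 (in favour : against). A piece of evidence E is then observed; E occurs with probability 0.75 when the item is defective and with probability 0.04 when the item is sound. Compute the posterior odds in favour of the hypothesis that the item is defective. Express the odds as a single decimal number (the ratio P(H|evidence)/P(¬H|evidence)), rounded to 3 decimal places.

Posterior odds ≈ 0.893

Prior odds = 1/21 = 0.047619.
Likelihood ratio for E = 0.75/0.04 = 18.750.
Posterior odds = prior odds × LR = 0.89286.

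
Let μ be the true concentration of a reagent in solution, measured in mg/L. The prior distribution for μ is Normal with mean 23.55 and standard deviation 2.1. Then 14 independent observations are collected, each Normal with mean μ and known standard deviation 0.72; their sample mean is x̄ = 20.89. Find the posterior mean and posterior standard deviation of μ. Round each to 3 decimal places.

With known σ, the Normal prior is conjugate. Weight on the data is w = (n/σ²)/(n/σ² + 1/τ₀²) = 27.0062/(27.0062+0.226757) = 0.99167.
Posterior mean = w·x̄ + (1−w)·μ₀ = 0.99167·20.89 + 0.0083266·23.55 = 20.912. Posterior variance = 1/(27.0062+0.226757) = 0.0367202, so SD = 0.192.

Posterior mean ≈ 20.912; posterior SD ≈ 0.192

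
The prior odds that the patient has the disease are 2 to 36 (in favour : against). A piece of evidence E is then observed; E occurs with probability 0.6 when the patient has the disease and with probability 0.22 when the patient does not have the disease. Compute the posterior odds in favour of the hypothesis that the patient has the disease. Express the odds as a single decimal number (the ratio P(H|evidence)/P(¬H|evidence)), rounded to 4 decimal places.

Prior odds = 2/36 = 0.055556. In log-odds, ln(0.055556) = -2.8904.
Add log likelihood ratio: ln(2.7273) = 1.0033.
Posterior log-odds = -1.8871, so posterior odds = exp(-1.8871) = 0.15152.

Posterior odds ≈ 0.1515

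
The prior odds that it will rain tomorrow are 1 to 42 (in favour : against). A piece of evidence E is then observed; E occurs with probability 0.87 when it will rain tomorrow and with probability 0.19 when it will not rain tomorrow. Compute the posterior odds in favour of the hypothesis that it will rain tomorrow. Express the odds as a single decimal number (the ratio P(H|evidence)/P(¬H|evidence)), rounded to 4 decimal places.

Prior odds = 1/42 = 0.023810.
Likelihood ratio for E = 0.87/0.19 = 4.5789.
Posterior odds = prior odds × LR = 0.10902.

Posterior odds ≈ 0.1090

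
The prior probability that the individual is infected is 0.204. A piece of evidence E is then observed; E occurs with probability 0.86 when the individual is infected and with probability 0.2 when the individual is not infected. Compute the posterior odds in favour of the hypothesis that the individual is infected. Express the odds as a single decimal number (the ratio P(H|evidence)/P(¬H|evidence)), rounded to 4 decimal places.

Posterior odds ≈ 1.1020

Prior odds = 0.204/(1−0.204) = 0.25628. In log-odds, ln(0.25628) = -1.3615.
Add log likelihood ratio: ln(4.3000) = 1.4586.
Posterior log-odds = 0.097136, so posterior odds = exp(0.097136) = 1.1020.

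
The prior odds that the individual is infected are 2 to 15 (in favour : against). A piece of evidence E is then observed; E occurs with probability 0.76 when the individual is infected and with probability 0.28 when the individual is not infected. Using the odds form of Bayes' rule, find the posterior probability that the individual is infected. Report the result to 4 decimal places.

Posterior probability ≈ 0.2657

Prior odds = 2/15 = 0.13333. In log-odds, ln(0.13333) = -2.0149.
Add log likelihood ratio: ln(2.7143) = 0.99853.
Posterior log-odds = -1.0164, so posterior odds = exp(-1.0164) = 0.36190. Converting, P(H|E) = 0.36190/1.3619 = 0.2657.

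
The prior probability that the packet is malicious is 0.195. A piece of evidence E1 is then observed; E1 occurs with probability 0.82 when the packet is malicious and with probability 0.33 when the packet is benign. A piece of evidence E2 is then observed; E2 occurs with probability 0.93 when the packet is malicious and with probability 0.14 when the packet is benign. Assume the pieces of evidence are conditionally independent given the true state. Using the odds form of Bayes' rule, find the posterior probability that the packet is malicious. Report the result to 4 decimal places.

Prior odds = 0.195/(1−0.195) = 0.24224.
Likelihood ratio for E1 = 0.82/0.33 = 2.4848.
Likelihood ratio for E2 = 0.93/0.14 = 6.6429.
Posterior odds = prior odds × LR₁ × LR₂ = 3.9985.
Posterior probability = odds/(1+odds) = 3.9985/4.9985 = 0.7999.

Posterior probability ≈ 0.7999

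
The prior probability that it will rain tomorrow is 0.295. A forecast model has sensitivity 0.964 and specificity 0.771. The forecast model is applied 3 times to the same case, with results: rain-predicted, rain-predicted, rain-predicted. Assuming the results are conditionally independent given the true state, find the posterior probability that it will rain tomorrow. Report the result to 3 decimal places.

Posterior P(H) ≈ 0.969

With H the event that it will rain tomorrow, the joint likelihood of the observed sequence is P(data|H) = 0.964·0.964·0.964 = 0.89584 and P(data|¬H) = 0.229·0.229·0.229 = 0.012009.
Bayes: P(H|data) = 0.295·0.89584 / (0.295·0.89584 + 0.705·0.012009) = 0.26427/0.27274 = 0.9690.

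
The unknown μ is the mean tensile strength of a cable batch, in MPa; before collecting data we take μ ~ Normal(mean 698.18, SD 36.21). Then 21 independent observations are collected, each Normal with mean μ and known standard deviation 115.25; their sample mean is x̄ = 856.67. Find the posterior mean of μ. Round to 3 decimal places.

Posterior mean ≈ 805.095

Prior precision 1/τ₀² = 1/36.21² = 0.00076268; data precision n/σ² = 21/115.25² = 0.00158102.
Posterior precision = 0.00076268 + 0.00158102 = 0.00234370.
Posterior mean = (0.00076268·698.18 + 0.00158102·856.67) / 0.00234370 = 805.095.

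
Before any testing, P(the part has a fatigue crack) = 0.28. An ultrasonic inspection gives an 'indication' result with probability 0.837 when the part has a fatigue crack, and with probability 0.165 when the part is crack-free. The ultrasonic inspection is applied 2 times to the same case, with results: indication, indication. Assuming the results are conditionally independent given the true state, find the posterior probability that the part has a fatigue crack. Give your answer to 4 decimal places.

Let H be the event that the part has a fatigue crack; start with P(H) = 0.28. P('indication'|H) = 0.837, P('indication'|¬H) = 0.165.
Update on result 1 ('indication'): P(H) ← 0.837·0.2800 / (0.837·0.2800 + 0.165·0.7200) = 0.23436/0.35316 = 0.6636.
Update on result 2 ('indication'): P(H) ← 0.837·0.6636 / (0.837·0.6636 + 0.165·0.3364) = 0.55544/0.61094 = 0.9091.

Posterior P(H) ≈ 0.9091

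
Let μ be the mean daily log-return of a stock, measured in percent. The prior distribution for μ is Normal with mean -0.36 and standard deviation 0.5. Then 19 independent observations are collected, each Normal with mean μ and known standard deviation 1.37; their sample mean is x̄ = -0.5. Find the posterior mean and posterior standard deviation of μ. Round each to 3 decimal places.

Posterior mean ≈ -0.460; posterior SD ≈ 0.266

With known σ, the Normal prior is conjugate. Weight on the data is w = (n/σ²)/(n/σ² + 1/τ₀²) = 10.1231/(10.1231+4.00000) = 0.71678.
Posterior mean = w·x̄ + (1−w)·μ₀ = 0.71678·-0.5 + 0.28322·-0.36 = -0.460. Posterior variance = 1/(10.1231+4.00000) = 0.0708061, so SD = 0.266.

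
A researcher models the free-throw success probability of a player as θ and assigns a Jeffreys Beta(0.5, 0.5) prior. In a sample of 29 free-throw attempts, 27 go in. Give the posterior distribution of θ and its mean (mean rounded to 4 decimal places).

The binomial likelihood is conjugate to the Beta prior: with 27 successes and 2 failures, the posterior is Beta(0.5+27, 0.5+2) = Beta(27.5, 2.5).
Posterior mean = α/(α+β) = 27.5/30 = 0.9167.

Posterior: Beta(27.5, 2.5); mean ≈ 0.9167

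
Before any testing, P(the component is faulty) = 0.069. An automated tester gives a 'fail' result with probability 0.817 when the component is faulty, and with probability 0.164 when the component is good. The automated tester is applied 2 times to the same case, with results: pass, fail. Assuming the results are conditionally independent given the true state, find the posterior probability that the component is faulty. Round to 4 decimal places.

Posterior P(H) ≈ 0.0748

With H the event that the component is faulty, the joint likelihood of the observed sequence is P(data|H) = 0.183·0.817 = 0.14951 and P(data|¬H) = 0.836·0.164 = 0.13710.
Bayes: P(H|data) = 0.069·0.14951 / (0.069·0.14951 + 0.931·0.13710) = 0.010316/0.13796 = 0.0748.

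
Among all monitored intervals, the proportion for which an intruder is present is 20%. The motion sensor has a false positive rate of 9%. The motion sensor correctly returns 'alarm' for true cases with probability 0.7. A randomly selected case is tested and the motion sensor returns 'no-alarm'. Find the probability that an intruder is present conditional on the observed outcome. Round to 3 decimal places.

P(H | E) ≈ 0.076

Write H for 'an intruder is present'. Prior odds H:¬H = 0.2/0.8 = 0.25000. For the 'no-alarm' outcome, the likelihood ratio is 0.3/0.91 = 0.32967.
Posterior odds = 0.25000 × 0.32967 = 0.082418, so P(H|E) = 0.082418/(1+0.082418) = 0.076.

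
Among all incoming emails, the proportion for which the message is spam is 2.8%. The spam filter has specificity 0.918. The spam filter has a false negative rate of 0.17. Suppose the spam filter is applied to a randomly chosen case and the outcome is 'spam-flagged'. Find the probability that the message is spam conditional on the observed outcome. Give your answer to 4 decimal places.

Let H be the event that the message is spam. P(H) = 0.028, so P(¬H) = 0.972. With E the 'spam-flagged' result, P(E|H) = 0.83 and P(E|¬H) = 0.082.
P(E) = 0.83·0.028 + 0.082·0.972 = 0.023240 + 0.079704 = 0.10294.
By Bayes' theorem, P(H|E) = 0.023240 / 0.10294 = 0.2258.

P(H | E) ≈ 0.2258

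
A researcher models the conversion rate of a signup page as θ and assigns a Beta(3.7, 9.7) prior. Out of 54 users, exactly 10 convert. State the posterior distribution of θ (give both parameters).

The binomial likelihood is conjugate to the Beta prior: with 10 successes and 44 failures, the posterior is Beta(3.7+10, 9.7+44) = Beta(13.7, 53.7).

Posterior: Beta(13.7, 53.7)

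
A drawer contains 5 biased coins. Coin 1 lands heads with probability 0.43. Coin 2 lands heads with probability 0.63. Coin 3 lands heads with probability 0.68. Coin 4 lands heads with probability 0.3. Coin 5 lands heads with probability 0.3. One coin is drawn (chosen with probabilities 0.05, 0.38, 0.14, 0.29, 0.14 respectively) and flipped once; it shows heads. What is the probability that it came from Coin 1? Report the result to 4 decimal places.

P(heads|C1) = 0.43; P(heads|C2) = 0.63; P(heads|C3) = 0.68; P(heads|C4) = 0.3; P(heads|C5) = 0.3.
Prior × likelihood for each source: 0.05·0.43=0.02150, 0.38·0.63=0.2394, 0.14·0.68=0.09520, 0.29·0.3=0.08700, 0.14·0.3=0.04200. Summing gives P(heads) = 0.48510.
P(Coin 1 | heads) = 0.02150 / 0.48510 = 0.0443.

Posterior probability ≈ 0.0443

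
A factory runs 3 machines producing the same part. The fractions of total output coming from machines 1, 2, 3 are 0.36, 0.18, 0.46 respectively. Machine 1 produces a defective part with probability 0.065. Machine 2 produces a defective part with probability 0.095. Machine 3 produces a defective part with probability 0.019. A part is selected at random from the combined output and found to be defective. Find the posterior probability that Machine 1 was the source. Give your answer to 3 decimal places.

Posterior probability ≈ 0.475

Tabulate prior·likelihood by source: [1] prior 0.36, lik 0.065, product 0.02340; [2] prior 0.18, lik 0.095, product 0.01710; [3] prior 0.46, lik 0.019, product 0.008740.
Normalizing constant = 0.049240; the posterior for Machine 1 is its product over the sum, 0.02340/0.049240 = 0.475.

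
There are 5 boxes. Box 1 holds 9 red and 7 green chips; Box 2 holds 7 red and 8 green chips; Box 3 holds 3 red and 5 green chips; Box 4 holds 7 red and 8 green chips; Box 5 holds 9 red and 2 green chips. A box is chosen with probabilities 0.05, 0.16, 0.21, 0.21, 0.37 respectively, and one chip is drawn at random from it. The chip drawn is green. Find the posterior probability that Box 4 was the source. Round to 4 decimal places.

Posterior probability ≈ 0.2681

Tabulate prior·likelihood by source: [1] prior 0.05, lik 0.4375, product 0.02188; [2] prior 0.16, lik 0.5333, product 0.08533; [3] prior 0.21, lik 0.625, product 0.1313; [4] prior 0.21, lik 0.5333, product 0.1120; [5] prior 0.37, lik 0.1818, product 0.06727.
Normalizing constant = 0.41773; the posterior for Box 4 is its product over the sum, 0.1120/0.41773 = 0.2681.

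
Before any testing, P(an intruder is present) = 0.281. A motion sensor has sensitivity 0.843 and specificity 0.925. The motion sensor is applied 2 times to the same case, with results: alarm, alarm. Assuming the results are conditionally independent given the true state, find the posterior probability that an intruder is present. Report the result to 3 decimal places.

Posterior P(H) ≈ 0.980

Let H be the event that an intruder is present; start with P(H) = 0.281. P('alarm'|H) = 0.843, P('alarm'|¬H) = 0.075.
Update on result 1 ('alarm'): P(H) ← 0.843·0.2810 / (0.843·0.2810 + 0.075·0.7190) = 0.23688/0.29081 = 0.8146.
Update on result 2 ('alarm'): P(H) ← 0.843·0.8146 / (0.843·0.8146 + 0.075·0.1854) = 0.68668/0.70059 = 0.9801.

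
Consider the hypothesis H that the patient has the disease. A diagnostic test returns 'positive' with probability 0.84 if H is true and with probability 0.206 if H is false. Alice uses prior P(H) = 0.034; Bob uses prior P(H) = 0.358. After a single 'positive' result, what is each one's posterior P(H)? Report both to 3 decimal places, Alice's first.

The likelihood ratio for a 'positive' result is 0.84/0.206 = 4.0777.
Alice: prior odds 0.034/0.966 = 0.035197; posterior odds 0.14352; posterior probability 0.126.
Bob: prior odds 0.358/0.642 = 0.55763; posterior odds 2.2738; posterior probability 0.695.

Alice: 0.126; Bob: 0.695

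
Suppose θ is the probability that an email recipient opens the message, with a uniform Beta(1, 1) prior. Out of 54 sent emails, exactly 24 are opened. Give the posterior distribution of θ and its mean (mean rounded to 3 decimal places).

Observing 24 successes and 30 failures updates Beta(1, 1) by adding the success and failure counts to the two shape parameters: α = 1+24 = 25, β = 1+30 = 31.
E[θ | data] = 25/(25+31) = 0.446.

Posterior: Beta(25, 31); mean ≈ 0.446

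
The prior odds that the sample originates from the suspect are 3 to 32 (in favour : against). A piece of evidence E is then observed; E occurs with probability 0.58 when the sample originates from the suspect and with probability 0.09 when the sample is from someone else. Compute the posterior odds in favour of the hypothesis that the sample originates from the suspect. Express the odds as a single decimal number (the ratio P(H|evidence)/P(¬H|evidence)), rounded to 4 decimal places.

Posterior odds ≈ 0.6042

Prior odds = 3/32 = 0.093750. In log-odds, ln(0.093750) = -2.3671.
Add log likelihood ratio: ln(6.4444) = 1.8632.
Posterior log-odds = -0.50391, so posterior odds = exp(-0.50391) = 0.60417.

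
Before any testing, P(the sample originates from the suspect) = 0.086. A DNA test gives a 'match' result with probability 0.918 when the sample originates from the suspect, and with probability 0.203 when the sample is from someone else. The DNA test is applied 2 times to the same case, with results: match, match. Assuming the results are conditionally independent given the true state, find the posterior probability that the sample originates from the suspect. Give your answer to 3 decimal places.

Posterior P(H) ≈ 0.658

Let H be the event that the sample originates from the suspect; start with P(H) = 0.086. P('match'|H) = 0.918, P('match'|¬H) = 0.203.
Update on result 1 ('match'): P(H) ← 0.918·0.0860 / (0.918·0.0860 + 0.203·0.9140) = 0.078948/0.26449 = 0.2985.
Update on result 2 ('match'): P(H) ← 0.918·0.2985 / (0.918·0.2985 + 0.203·0.7015) = 0.27402/0.41642 = 0.6580.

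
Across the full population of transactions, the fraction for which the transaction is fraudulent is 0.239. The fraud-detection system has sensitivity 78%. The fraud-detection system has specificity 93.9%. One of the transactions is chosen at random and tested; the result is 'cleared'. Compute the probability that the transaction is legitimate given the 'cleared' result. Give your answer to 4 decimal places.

Let H be the event that the transaction is fraudulent. P(H) = 0.239, so P(¬H) = 0.761. With E the 'cleared' result, P(E|H) = 0.22 and P(E|¬H) = 0.939.
P(E) = 0.22·0.239 + 0.939·0.761 = 0.052580 + 0.71458 = 0.76716.
By Bayes' theorem, P(H|E) = 0.052580 / 0.76716 = 0.0685. Hence P(¬H|E) = 1 − 0.0685 = 0.9315.

P(¬H | E) ≈ 0.9315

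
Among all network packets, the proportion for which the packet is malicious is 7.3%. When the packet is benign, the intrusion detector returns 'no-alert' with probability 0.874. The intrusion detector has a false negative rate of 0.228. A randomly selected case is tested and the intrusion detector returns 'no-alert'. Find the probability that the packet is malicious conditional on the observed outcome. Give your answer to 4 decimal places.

P(H | E) ≈ 0.0201

Let H be the event that the packet is malicious. P(H) = 0.073, so P(¬H) = 0.927. With E the 'no-alert' result, P(E|H) = 0.228 and P(E|¬H) = 0.874.
P(E) = 0.228·0.073 + 0.874·0.927 = 0.016644 + 0.81020 = 0.82684.
By Bayes' theorem, P(H|E) = 0.016644 / 0.82684 = 0.0201.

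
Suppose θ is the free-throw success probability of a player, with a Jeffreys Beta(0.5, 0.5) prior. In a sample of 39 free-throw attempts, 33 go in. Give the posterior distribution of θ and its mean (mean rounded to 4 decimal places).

Observing 33 successes and 6 failures updates Beta(0.5, 0.5) by adding the success and failure counts to the two shape parameters: α = 0.5+33 = 33.5, β = 0.5+6 = 6.5.
Posterior mean = α/(α+β) = 33.5/40 = 0.8375.

Posterior: Beta(33.5, 6.5); mean ≈ 0.8375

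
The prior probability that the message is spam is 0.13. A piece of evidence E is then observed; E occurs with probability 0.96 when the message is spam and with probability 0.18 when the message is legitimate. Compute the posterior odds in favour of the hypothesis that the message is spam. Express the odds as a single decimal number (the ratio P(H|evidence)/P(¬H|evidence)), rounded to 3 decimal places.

Prior odds = 0.13/(1−0.13) = 0.14943.
Likelihood ratio for E = 0.96/0.18 = 5.3333.
Posterior odds = prior odds × LR = 0.79693.

Posterior odds ≈ 0.797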